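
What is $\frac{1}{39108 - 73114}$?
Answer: $- \frac{1}{34006} \approx -2.9407 \cdot 10^{-5}$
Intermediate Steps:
$\frac{1}{39108 - 73114} = \frac{1}{-34006} = - \frac{1}{34006}$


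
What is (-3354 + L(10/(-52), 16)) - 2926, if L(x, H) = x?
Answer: -163285/26 ≈ -6280.2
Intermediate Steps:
(-3354 + L(10/(-52), 16)) - 2926 = (-3354 + 10/(-52)) - 2926 = (-3354 + 10*(-1/52)) - 2926 = (-3354 - 5/26) - 2926 = -87209/26 - 2926 = -163285/26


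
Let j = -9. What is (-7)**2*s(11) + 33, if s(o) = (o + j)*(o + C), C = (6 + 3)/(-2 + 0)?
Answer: 670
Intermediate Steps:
C = -9/2 (C = 9/(-2) = 9*(-1/2) = -9/2 ≈ -4.5000)
s(o) = (-9 + o)*(-9/2 + o) (s(o) = (o - 9)*(o - 9/2) = (-9 + o)*(-9/2 + o))
(-7)**2*s(11) + 33 = (-7)**2*(81/2 + 11**2 - 27/2*11) + 33 = 49*(81/2 + 121 - 297/2) + 33 = 49*13 + 33 = 637 + 33 = 670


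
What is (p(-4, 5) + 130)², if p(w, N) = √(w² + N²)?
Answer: (130 + √41)² ≈ 18606.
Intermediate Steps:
p(w, N) = √(N² + w²)
(p(-4, 5) + 130)² = (√(5² + (-4)²) + 130)² = (√(25 + 16) + 130)² = (√41 + 130)² = (130 + √41)²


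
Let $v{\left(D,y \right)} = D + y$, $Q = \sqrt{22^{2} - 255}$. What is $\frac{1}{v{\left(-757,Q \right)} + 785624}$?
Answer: $\frac{784867}{616016207460} - \frac{\sqrt{229}}{616016207460} \approx 1.2741 \cdot 10^{-6}$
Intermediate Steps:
$Q = \sqrt{229}$ ($Q = \sqrt{484 - 255} = \sqrt{229} \approx 15.133$)
$\frac{1}{v{\left(-757,Q \right)} + 785624} = \frac{1}{\left(-757 + \sqrt{229}\right) + 785624} = \frac{1}{784867 + \sqrt{229}}$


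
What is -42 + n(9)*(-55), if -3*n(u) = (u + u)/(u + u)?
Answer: -71/3 ≈ -23.667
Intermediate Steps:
n(u) = -1/3 (n(u) = -(u + u)/(3*(u + u)) = -2*u/(3*(2*u)) = -2*u*1/(2*u)/3 = -1/3*1 = -1/3)
-42 + n(9)*(-55) = -42 - 1/3*(-55) = -42 + 55/3 = -71/3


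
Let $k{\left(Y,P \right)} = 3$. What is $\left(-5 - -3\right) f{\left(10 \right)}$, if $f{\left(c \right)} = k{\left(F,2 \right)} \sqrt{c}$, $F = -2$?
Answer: $- 6 \sqrt{10} \approx -18.974$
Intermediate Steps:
$f{\left(c \right)} = 3 \sqrt{c}$
$\left(-5 - -3\right) f{\left(10 \right)} = \left(-5 - -3\right) 3 \sqrt{10} = \left(-5 + 3\right) 3 \sqrt{10} = - 2 \cdot 3 \sqrt{10} = - 6 \sqrt{10}$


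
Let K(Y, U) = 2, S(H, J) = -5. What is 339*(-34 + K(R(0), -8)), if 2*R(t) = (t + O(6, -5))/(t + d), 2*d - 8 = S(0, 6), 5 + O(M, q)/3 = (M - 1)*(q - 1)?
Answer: -10848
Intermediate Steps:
O(M, q) = -15 + 3*(-1 + M)*(-1 + q) (O(M, q) = -15 + 3*((M - 1)*(q - 1)) = -15 + 3*((-1 + M)*(-1 + q)) = -15 + 3*(-1 + M)*(-1 + q))
d = 3/2 (d = 4 + (½)*(-5) = 4 - 5/2 = 3/2 ≈ 1.5000)
R(t) = (-105 + t)/(2*(3/2 + t)) (R(t) = ((t + (-12 - 3*6 - 3*(-5) + 3*6*(-5)))/(t + 3/2))/2 = ((t + (-12 - 18 + 15 - 90))/(3/2 + t))/2 = ((t - 105)/(3/2 + t))/2 = ((-105 + t)/(3/2 + t))/2 = (-105 + t)/(2*(3/2 + t)))
339*(-34 + K(R(0), -8)) = 339*(-34 + 2) = 339*(-32) = -10848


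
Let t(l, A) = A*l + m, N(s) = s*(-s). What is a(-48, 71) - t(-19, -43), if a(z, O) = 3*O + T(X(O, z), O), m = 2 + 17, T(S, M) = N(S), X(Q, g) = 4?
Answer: -639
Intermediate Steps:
N(s) = -s**2
T(S, M) = -S**2
m = 19
a(z, O) = -16 + 3*O (a(z, O) = 3*O - 1*4**2 = 3*O - 1*16 = 3*O - 16 = -16 + 3*O)
t(l, A) = 19 + A*l (t(l, A) = A*l + 19 = 19 + A*l)
a(-48, 71) - t(-19, -43) = (-16 + 3*71) - (19 - 43*(-19)) = (-16 + 213) - (19 + 817) = 197 - 1*836 = 197 - 836 = -639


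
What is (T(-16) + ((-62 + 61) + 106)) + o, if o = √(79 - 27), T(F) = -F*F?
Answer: -151 + 2*√13 ≈ -143.79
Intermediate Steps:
T(F) = -F²
o = 2*√13 (o = √52 = 2*√13 ≈ 7.2111)
(T(-16) + ((-62 + 61) + 106)) + o = (-1*(-16)² + ((-62 + 61) + 106)) + 2*√13 = (-1*256 + (-1 + 106)) + 2*√13 = (-256 + 105) + 2*√13 = -151 + 2*√13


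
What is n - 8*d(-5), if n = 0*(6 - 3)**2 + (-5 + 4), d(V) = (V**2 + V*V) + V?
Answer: -361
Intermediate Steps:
d(V) = V + 2*V**2 (d(V) = (V**2 + V**2) + V = 2*V**2 + V = V + 2*V**2)
n = -1 (n = 0*3**2 - 1 = 0*9 - 1 = 0 - 1 = -1)
n - 8*d(-5) = -1 - (-40)*(1 + 2*(-5)) = -1 - (-40)*(1 - 10) = -1 - (-40)*(-9) = -1 - 8*45 = -1 - 360 = -361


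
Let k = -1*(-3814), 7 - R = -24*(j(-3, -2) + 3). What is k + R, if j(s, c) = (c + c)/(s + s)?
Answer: 3909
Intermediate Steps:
j(s, c) = c/s (j(s, c) = (2*c)/((2*s)) = (2*c)*(1/(2*s)) = c/s)
R = 95 (R = 7 - (-24)*(-2/(-3) + 3) = 7 - (-24)*(-2*(-1/3) + 3) = 7 - (-24)*(2/3 + 3) = 7 - (-24)*11/3 = 7 - 1*(-88) = 7 + 88 = 95)
k = 3814
k + R = 3814 + 95 = 3909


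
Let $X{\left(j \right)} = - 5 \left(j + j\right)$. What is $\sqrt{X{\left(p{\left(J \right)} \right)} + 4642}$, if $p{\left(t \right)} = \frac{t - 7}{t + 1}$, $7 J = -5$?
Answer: $4 \sqrt{307} \approx 70.086$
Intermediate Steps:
$J = - \frac{5}{7}$ ($J = \frac{1}{7} \left(-5\right) = - \frac{5}{7} \approx -0.71429$)
$p{\left(t \right)} = \frac{-7 + t}{1 + t}$
$X{\left(j \right)} = - 10 j$ ($X{\left(j \right)} = - 5 \cdot 2 j = - 10 j$)
$\sqrt{X{\left(p{\left(J \right)} \right)} + 4642} = \sqrt{- 10 \frac{-7 - \frac{5}{7}}{1 - \frac{5}{7}} + 4642} = \sqrt{- 10 \frac{1}{\frac{2}{7}} \left(- \frac{54}{7}\right) + 4642} = \sqrt{- 10 \cdot \frac{7}{2} \left(- \frac{54}{7}\right) + 4642} = \sqrt{\left(-10\right) \left(-27\right) + 4642} = \sqrt{270 + 4642} = \sqrt{4912} = 4 \sqrt{307}$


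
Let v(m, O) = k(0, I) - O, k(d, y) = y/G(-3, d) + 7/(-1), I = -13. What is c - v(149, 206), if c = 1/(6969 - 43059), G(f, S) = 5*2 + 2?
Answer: 15452533/72180 ≈ 214.08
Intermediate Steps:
G(f, S) = 12 (G(f, S) = 10 + 2 = 12)
k(d, y) = -7 + y/12 (k(d, y) = y/12 + 7/(-1) = y*(1/12) + 7*(-1) = y/12 - 7 = -7 + y/12)
v(m, O) = -97/12 - O (v(m, O) = (-7 + (1/12)*(-13)) - O = (-7 - 13/12) - O = -97/12 - O)
c = -1/36090 (c = 1/(-36090) = -1/36090 ≈ -2.7709e-5)
c - v(149, 206) = -1/36090 - (-97/12 - 1*206) = -1/36090 - (-97/12 - 206) = -1/36090 - 1*(-2569/12) = -1/36090 + 2569/12 = 15452533/72180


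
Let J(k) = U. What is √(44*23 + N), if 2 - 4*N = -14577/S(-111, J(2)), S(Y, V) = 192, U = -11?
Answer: √264059/16 ≈ 32.117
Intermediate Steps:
J(k) = -11
N = 4987/256 (N = ½ - (-14577)/(4*192) = ½ - ¼*(-4859/64) = ½ + 4859/256 = 4987/256 ≈ 19.480)
√(44*23 + N) = √(44*23 + 4987/256) = √(1012 + 4987/256) = √(264059/256) = √264059/16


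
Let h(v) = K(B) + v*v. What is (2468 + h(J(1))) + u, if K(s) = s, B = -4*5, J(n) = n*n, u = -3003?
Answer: -554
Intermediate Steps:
J(n) = n**2
B = -20
h(v) = -20 + v**2 (h(v) = -20 + v*v = -20 + v**2)
(2468 + h(J(1))) + u = (2468 + (-20 + (1**2)**2)) - 3003 = (2468 + (-20 + 1**2)) - 3003 = (2468 + (-20 + 1)) - 3003 = (2468 - 19) - 3003 = 2449 - 3003 = -554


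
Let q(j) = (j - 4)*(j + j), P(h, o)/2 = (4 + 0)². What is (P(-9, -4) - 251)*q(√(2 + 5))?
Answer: -3066 + 1752*√7 ≈ 1569.4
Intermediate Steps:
P(h, o) = 32 (P(h, o) = 2*(4 + 0)² = 2*4² = 2*16 = 32)
q(j) = 2*j*(-4 + j) (q(j) = (-4 + j)*(2*j) = 2*j*(-4 + j))
(P(-9, -4) - 251)*q(√(2 + 5)) = (32 - 251)*(2*√(2 + 5)*(-4 + √(2 + 5))) = -438*√7*(-4 + √7)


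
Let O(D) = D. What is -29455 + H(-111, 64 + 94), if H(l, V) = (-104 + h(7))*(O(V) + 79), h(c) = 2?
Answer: -53629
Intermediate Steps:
H(l, V) = -8058 - 102*V (H(l, V) = (-104 + 2)*(V + 79) = -102*(79 + V) = -8058 - 102*V)
-29455 + H(-111, 64 + 94) = -29455 + (-8058 - 102*(64 + 94)) = -29455 + (-8058 - 102*158) = -29455 + (-8058 - 16116) = -29455 - 24174 = -53629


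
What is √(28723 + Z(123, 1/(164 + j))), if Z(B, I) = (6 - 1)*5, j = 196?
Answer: 2*√7187 ≈ 169.55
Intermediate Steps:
Z(B, I) = 25 (Z(B, I) = 5*5 = 25)
√(28723 + Z(123, 1/(164 + j))) = √(28723 + 25) = √28748 = 2*√7187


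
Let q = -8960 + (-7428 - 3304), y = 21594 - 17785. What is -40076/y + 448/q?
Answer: -197720756/18751707 ≈ -10.544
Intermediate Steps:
y = 3809
q = -19692 (q = -8960 - 10732 = -19692)
-40076/y + 448/q = -40076/3809 + 448/(-19692) = -40076*1/3809 + 448*(-1/19692) = -40076/3809 - 112/4923 = -197720756/18751707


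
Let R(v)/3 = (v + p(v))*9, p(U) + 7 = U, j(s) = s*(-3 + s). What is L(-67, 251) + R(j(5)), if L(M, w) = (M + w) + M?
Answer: 468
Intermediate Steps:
p(U) = -7 + U
L(M, w) = w + 2*M
R(v) = -189 + 54*v (R(v) = 3*((v + (-7 + v))*9) = 3*((-7 + 2*v)*9) = 3*(-63 + 18*v) = -189 + 54*v)
L(-67, 251) + R(j(5)) = (251 + 2*(-67)) + (-189 + 54*(5*(-3 + 5))) = (251 - 134) + (-189 + 54*(5*2)) = 117 + (-189 + 54*10) = 117 + (-189 + 540) = 117 + 351 = 468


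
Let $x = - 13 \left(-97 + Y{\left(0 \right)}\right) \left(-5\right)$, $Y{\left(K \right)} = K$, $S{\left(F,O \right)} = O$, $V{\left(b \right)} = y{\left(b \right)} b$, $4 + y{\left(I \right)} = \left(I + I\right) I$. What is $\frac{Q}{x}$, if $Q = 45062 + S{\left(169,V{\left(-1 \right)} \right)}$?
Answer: $- \frac{45064}{6305} \approx -7.1473$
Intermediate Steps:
$y{\left(I \right)} = -4 + 2 I^{2}$ ($y{\left(I \right)} = -4 + \left(I + I\right) I = -4 + 2 I I = -4 + 2 I^{2}$)
$V{\left(b \right)} = b \left(-4 + 2 b^{2}\right)$ ($V{\left(b \right)} = \left(-4 + 2 b^{2}\right) b = b \left(-4 + 2 b^{2}\right)$)
$Q = 45064$ ($Q = 45062 + 2 \left(-1\right) \left(-2 + \left(-1\right)^{2}\right) = 45062 + 2 \left(-1\right) \left(-2 + 1\right) = 45062 + 2 \left(-1\right) \left(-1\right) = 45062 + 2 = 45064$)
$x = -6305$ ($x = - 13 \left(-97 + 0\right) \left(-5\right) = \left(-13\right) \left(-97\right) \left(-5\right) = 1261 \left(-5\right) = -6305$)
$\frac{Q}{x} = \frac{45064}{-6305} = 45064 \left(- \frac{1}{6305}\right) = - \frac{45064}{6305}$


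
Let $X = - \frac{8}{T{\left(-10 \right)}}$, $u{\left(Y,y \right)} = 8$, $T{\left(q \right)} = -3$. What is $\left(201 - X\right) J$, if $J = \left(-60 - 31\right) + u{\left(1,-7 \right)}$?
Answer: $- \frac{49385}{3} \approx -16462.0$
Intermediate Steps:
$X = \frac{8}{3}$ ($X = - \frac{8}{-3} = \left(-8\right) \left(- \frac{1}{3}\right) = \frac{8}{3} \approx 2.6667$)
$J = -83$ ($J = \left(-60 - 31\right) + 8 = -91 + 8 = -83$)
$\left(201 - X\right) J = \left(201 - \frac{8}{3}\right) \left(-83\right) = \frac{595}{3} \left(-83\right) = - \frac{49385}{3}$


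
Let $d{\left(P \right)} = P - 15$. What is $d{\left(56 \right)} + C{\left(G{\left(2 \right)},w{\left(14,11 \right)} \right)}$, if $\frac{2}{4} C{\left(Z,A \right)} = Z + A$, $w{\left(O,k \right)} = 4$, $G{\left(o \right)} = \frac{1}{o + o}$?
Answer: $\frac{99}{2} \approx 49.5$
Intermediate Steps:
$G{\left(o \right)} = \frac{1}{2 o}$
$d{\left(P \right)} = -15 + P$
$C{\left(Z,A \right)} = 2 A + 2 Z$ ($C{\left(Z,A \right)} = 2 \left(Z + A\right) = 2 \left(A + Z\right) = 2 A + 2 Z$)
$d{\left(56 \right)} + C{\left(G{\left(2 \right)},w{\left(14,11 \right)} \right)} = \left(-15 + 56\right) + \left(2 \cdot 4 + 2 \frac{1}{2 \cdot 2}\right) = 41 + \left(8 + 2 \cdot \frac{1}{2} \cdot \frac{1}{2}\right) = 41 + \left(8 + 2 \cdot \frac{1}{4}\right) = 41 + \left(8 + \frac{1}{2}\right) = 41 + \frac{17}{2} = \frac{99}{2}$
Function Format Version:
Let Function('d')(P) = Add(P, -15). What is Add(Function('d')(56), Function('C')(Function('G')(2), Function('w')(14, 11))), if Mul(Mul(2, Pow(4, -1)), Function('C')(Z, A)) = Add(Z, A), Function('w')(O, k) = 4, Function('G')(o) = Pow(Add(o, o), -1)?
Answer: Rational(99, 2) ≈ 49.500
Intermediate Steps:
Function('G')(o) = Mul(Rational(1, 2), Pow(o, -1)) (Function('G')(o) = Pow(Mul(2, o), -1) = Mul(Rational(1, 2), Pow(o, -1)))
Function('d')(P) = Add(-15, P)
Function('C')(Z, A) = Add(Mul(2, A), Mul(2, Z)) (Function('C')(Z, A) = Mul(2, Add(Z, A)) = Mul(2, Add(A, Z)) = Add(Mul(2, A), Mul(2, Z)))
Add(Function('d')(56), Function('C')(Function('G')(2), Function('w')(14, 11))) = Add(Add(-15, 56), Add(Mul(2, 4), Mul(2, Mul(Rational(1, 2), Pow(2, -1))))) = Add(41, Add(8, Mul(2, Mul(Rational(1, 2), Rational(1, 2))))) = Add(41, Add(8, Mul(2, Rational(1, 4)))) = Add(41, Add(8, Rational(1, 2))) = Add(41, Rational(17, 2)) = Rational(99, 2)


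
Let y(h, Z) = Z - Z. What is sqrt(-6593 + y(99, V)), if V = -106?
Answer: I*sqrt(6593) ≈ 81.197*I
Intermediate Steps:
y(h, Z) = 0
sqrt(-6593 + y(99, V)) = sqrt(-6593 + 0) = sqrt(-6593) = I*sqrt(6593)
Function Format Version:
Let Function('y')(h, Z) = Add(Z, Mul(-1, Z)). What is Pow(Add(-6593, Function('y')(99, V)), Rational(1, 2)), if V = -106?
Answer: Mul(I, Pow(6593, Rational(1, 2))) ≈ Mul(81.197, I)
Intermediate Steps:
Function('y')(h, Z) = 0
Pow(Add(-6593, Function('y')(99, V)), Rational(1, 2)) = Pow(Add(-6593, 0), Rational(1, 2)) = Pow(-6593, Rational(1, 2)) = Mul(I, Pow(6593, Rational(1, 2)))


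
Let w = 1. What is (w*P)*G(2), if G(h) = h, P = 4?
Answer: 8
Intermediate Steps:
(w*P)*G(2) = (1*4)*2 = 4*2 = 8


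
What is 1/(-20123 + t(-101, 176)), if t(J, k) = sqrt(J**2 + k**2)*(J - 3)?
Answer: 20123/40435303 - 104*sqrt(41177)/40435303 ≈ -2.4256e-5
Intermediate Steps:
t(J, k) = sqrt(J**2 + k**2)*(-3 + J)
1/(-20123 + t(-101, 176)) = 1/(-20123 + sqrt((-101)**2 + 176**2)*(-3 - 101)) = 1/(-20123 + sqrt(10201 + 30976)*(-104)) = 1/(-20123 + sqrt(41177)*(-104)) = 1/(-20123 - 104*sqrt(41177))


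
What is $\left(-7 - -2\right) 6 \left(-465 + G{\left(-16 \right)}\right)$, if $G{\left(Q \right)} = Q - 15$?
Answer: $14880$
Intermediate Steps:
$G{\left(Q \right)} = -15 + Q$
$\left(-7 - -2\right) 6 \left(-465 + G{\left(-16 \right)}\right) = \left(-7 - -2\right) 6 \left(-465 - 31\right) = \left(-7 + 2\right) 6 \left(-465 - 31\right) = \left(-5\right) 6 \left(-496\right) = \left(-30\right) \left(-496\right) = 14880$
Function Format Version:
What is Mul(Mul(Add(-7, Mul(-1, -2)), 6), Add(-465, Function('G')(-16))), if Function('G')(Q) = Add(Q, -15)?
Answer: 14880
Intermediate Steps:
Function('G')(Q) = Add(-15, Q)
Mul(Mul(Add(-7, Mul(-1, -2)), 6), Add(-465, Function('G')(-16))) = Mul(Mul(Add(-7, Mul(-1, -2)), 6), Add(-465, Add(-15, -16))) = Mul(Mul(Add(-7, 2), 6), Add(-465, -31)) = Mul(Mul(-5, 6), -496) = Mul(-30, -496) = 14880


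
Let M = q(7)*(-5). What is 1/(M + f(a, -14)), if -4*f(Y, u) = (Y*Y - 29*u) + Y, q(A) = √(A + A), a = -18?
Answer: -89/15667 + 5*√14/31334 ≈ -0.0050837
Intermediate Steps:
q(A) = √2*√A (q(A) = √(2*A) = √2*√A)
M = -5*√14 (M = (√2*√7)*(-5) = √14*(-5) = -5*√14 ≈ -18.708)
f(Y, u) = -Y/4 - Y²/4 + 29*u/4 (f(Y, u) = -((Y*Y - 29*u) + Y)/4 = -((Y² - 29*u) + Y)/4 = -(Y + Y² - 29*u)/4 = -Y/4 - Y²/4 + 29*u/4)
1/(M + f(a, -14)) = 1/(-5*√14 + (-¼*(-18) - ¼*(-18)² + (29/4)*(-14))) = 1/(-5*√14 + (9/2 - ¼*324 - 203/2)) = 1/(-5*√14 + (9/2 - 81 - 203/2)) = 1/(-5*√14 - 178) = 1/(-178 - 5*√14)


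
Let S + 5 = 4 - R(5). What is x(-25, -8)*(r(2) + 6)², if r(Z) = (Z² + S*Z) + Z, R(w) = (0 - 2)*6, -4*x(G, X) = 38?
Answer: -10982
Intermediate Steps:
x(G, X) = -19/2 (x(G, X) = -¼*38 = -19/2)
R(w) = -12 (R(w) = -2*6 = -12)
S = 11 (S = -5 + (4 - 1*(-12)) = -5 + (4 + 12) = -5 + 16 = 11)
r(Z) = Z² + 12*Z (r(Z) = (Z² + 11*Z) + Z = Z² + 12*Z)
x(-25, -8)*(r(2) + 6)² = -19*(2*(12 + 2) + 6)²/2 = -19*(2*14 + 6)²/2 = -19*(28 + 6)²/2 = -19/2*34² = -19/2*1156 = -10982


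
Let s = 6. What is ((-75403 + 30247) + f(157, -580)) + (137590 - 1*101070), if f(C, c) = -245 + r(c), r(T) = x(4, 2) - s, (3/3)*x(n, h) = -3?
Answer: -8890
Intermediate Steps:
x(n, h) = -3
r(T) = -9 (r(T) = -3 - 1*6 = -3 - 6 = -9)
f(C, c) = -254 (f(C, c) = -245 - 9 = -254)
((-75403 + 30247) + f(157, -580)) + (137590 - 1*101070) = ((-75403 + 30247) - 254) + (137590 - 1*101070) = (-45156 - 254) + (137590 - 101070) = -45410 + 36520 = -8890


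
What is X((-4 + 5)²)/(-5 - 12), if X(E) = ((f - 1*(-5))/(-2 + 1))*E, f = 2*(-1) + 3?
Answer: 6/17 ≈ 0.35294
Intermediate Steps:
f = 1 (f = -2 + 3 = 1)
X(E) = -6*E (X(E) = ((1 - 1*(-5))/(-2 + 1))*E = ((1 + 5)/(-1))*E = (6*(-1))*E = -6*E)
X((-4 + 5)²)/(-5 - 12) = (-6*(-4 + 5)²)/(-5 - 12) = (-6*1²)/(-17) = -(-6)/17 = -1/17*(-6) = 6/17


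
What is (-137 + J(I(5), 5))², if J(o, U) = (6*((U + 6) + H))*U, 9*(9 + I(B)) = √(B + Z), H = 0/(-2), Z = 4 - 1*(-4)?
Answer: 37249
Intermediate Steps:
Z = 8 (Z = 4 + 4 = 8)
H = 0 (H = 0*(-½) = 0)
I(B) = -9 + √(8 + B)/9 (I(B) = -9 + √(B + 8)/9 = -9 + √(8 + B)/9)
J(o, U) = U*(36 + 6*U) (J(o, U) = (6*((U + 6) + 0))*U = (6*((6 + U) + 0))*U = (6*(6 + U))*U = (36 + 6*U)*U = U*(36 + 6*U))
(-137 + J(I(5), 5))² = (-137 + 6*5*(6 + 5))² = (-137 + 6*5*11)² = (-137 + 330)² = 193² = 37249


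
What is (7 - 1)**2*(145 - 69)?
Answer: 2736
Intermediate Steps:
(7 - 1)**2*(145 - 69) = 6**2*76 = 36*76 = 2736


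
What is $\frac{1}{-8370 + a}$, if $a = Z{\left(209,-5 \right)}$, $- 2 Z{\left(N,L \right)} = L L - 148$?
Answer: $- \frac{2}{16617} \approx -0.00012036$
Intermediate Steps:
$Z{\left(N,L \right)} = 74 - \frac{L^{2}}{2}$ ($Z{\left(N,L \right)} = - \frac{L L - 148}{2} = - \frac{L^{2} - 148}{2} = - \frac{-148 + L^{2}}{2} = 74 - \frac{L^{2}}{2}$)
$a = \frac{123}{2}$ ($a = 74 - \frac{\left(-5\right)^{2}}{2} = 74 - \frac{25}{2} = \frac{123}{2} \approx 61.5$)
$\frac{1}{-8370 + a} = \frac{1}{-8370 + \frac{123}{2}} = \frac{1}{- \frac{16617}{2}} = - \frac{2}{16617}$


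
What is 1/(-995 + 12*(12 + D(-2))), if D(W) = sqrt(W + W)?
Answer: -851/724777 - 24*I/724777 ≈ -0.0011742 - 3.3114e-5*I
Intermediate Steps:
D(W) = sqrt(2)*sqrt(W) (D(W) = sqrt(2*W) = sqrt(2)*sqrt(W))
1/(-995 + 12*(12 + D(-2))) = 1/(-995 + 12*(12 + sqrt(2)*sqrt(-2))) = 1/(-995 + 12*(12 + sqrt(2)*(I*sqrt(2)))) = 1/(-995 + 12*(12 + 2*I)) = 1/(-995 + (144 + 24*I)) = 1/(-851 + 24*I) = (-851 - 24*I)/724777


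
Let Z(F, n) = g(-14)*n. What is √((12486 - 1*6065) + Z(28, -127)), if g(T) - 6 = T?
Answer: √7437 ≈ 86.238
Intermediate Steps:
g(T) = 6 + T
Z(F, n) = -8*n (Z(F, n) = (6 - 14)*n = -8*n)
√((12486 - 1*6065) + Z(28, -127)) = √((12486 - 1*6065) - 8*(-127)) = √((12486 - 6065) + 1016) = √(6421 + 1016) = √7437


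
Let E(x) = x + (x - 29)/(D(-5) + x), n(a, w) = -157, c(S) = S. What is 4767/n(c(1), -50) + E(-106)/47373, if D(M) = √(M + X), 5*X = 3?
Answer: -2115476374786/69667633887 + 15*I*√110/295828594 ≈ -30.365 + 5.318e-7*I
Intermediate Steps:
X = ⅗ (X = (⅕)*3 = ⅗ ≈ 0.60000)
D(M) = √(⅗ + M) (D(M) = √(M + ⅗) = √(⅗ + M))
E(x) = x + (-29 + x)/(x + I*√110/5) (E(x) = x + (x - 29)/(√(15 + 25*(-5))/5 + x) = x + (-29 + x)/(√(15 - 125)/5 + x) = x + (-29 + x)/(√(-110)/5 + x) = x + (-29 + x)/((I*√110)/5 + x) = x + (-29 + x)/(I*√110/5 + x) = x + (-29 + x)/(x + I*√110/5))
4767/n(c(1), -50) + E(-106)/47373 = 4767/(-157) + ((-145 + 5*(-106) + 5*(-106)² + I*(-106)*√110)/(5*(-106) + I*√110))/47373 = 4767*(-1/157) + ((-145 - 530 + 5*11236 - 106*I*√110)/(-530 + I*√110))*(1/47373) = -4767/157 + ((-145 - 530 + 56180 - 106*I*√110)/(-530 + I*√110))*(1/47373) = -4767/157 + ((55505 - 106*I*√110)/(-530 + I*√110))*(1/47373) = -4767/157 + (55505 - 106*I*√110)/(47373*(-530 + I*√110))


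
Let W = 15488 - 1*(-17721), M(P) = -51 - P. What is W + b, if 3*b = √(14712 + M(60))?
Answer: 33209 + √14601/3 ≈ 33249.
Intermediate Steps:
b = √14601/3 (b = √(14712 + (-51 - 1*60))/3 = √(14712 + (-51 - 60))/3 = √(14712 - 111)/3 = √14601/3 ≈ 40.278)
W = 33209 (W = 15488 + 17721 = 33209)
W + b = 33209 + √14601/3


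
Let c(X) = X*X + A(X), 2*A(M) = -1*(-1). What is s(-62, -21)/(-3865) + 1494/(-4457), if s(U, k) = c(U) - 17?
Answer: -9133391/6890522 ≈ -1.3255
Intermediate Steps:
A(M) = 1/2 (A(M) = (-1*(-1))/2 = (1/2)*1 = 1/2)
c(X) = 1/2 + X**2 (c(X) = X*X + 1/2 = X**2 + 1/2 = 1/2 + X**2)
s(U, k) = -33/2 + U**2 (s(U, k) = (1/2 + U**2) - 17 = -33/2 + U**2)
s(-62, -21)/(-3865) + 1494/(-4457) = (-33/2 + (-62)**2)/(-3865) + 1494/(-4457) = (-33/2 + 3844)*(-1/3865) + 1494*(-1/4457) = (7655/2)*(-1/3865) - 1494/4457 = -1531/1546 - 1494/4457 = -9133391/6890522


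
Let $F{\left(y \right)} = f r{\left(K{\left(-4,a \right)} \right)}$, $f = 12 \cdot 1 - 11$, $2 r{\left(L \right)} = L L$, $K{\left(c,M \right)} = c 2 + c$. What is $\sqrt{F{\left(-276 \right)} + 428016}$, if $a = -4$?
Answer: $2 \sqrt{107022} \approx 654.28$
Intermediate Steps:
$K{\left(c,M \right)} = 3 c$ ($K{\left(c,M \right)} = 2 c + c = 3 c$)
$r{\left(L \right)} = \frac{L^{2}}{2}$ ($r{\left(L \right)} = \frac{L L}{2} = \frac{L^{2}}{2}$)
$f = 1$ ($f = 12 - 11 = 1$)
$F{\left(y \right)} = 72$ ($F{\left(y \right)} = 1 \frac{\left(3 \left(-4\right)\right)^{2}}{2} = 1 \frac{\left(-12\right)^{2}}{2} = 1 \cdot \frac{1}{2} \cdot 144 = 1 \cdot 72 = 72$)
$\sqrt{F{\left(-276 \right)} + 428016} = \sqrt{72 + 428016} = \sqrt{428088} = 2 \sqrt{107022}$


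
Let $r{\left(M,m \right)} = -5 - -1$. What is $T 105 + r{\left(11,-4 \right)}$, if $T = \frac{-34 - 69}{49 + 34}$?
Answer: $- \frac{11147}{83} \approx -134.3$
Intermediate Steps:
$r{\left(M,m \right)} = -4$ ($r{\left(M,m \right)} = -5 + 1 = -4$)
$T = - \frac{103}{83} \approx -1.241$
$T 105 + r{\left(11,-4 \right)} = \left(- \frac{103}{83}\right) 105 - 4 = - \frac{10815}{83} - 4 = - \frac{11147}{83}$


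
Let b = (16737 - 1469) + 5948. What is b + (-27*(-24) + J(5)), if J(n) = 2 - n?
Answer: 21861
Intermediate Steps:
b = 21216 (b = 15268 + 5948 = 21216)
b + (-27*(-24) + J(5)) = 21216 + (-27*(-24) + (2 - 1*5)) = 21216 + (648 + (2 - 5)) = 21216 + (648 - 3) = 21216 + 645 = 21861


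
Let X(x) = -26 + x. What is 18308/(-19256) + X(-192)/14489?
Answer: -67365605/69750046 ≈ -0.96581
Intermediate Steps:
18308/(-19256) + X(-192)/14489 = 18308/(-19256) + (-26 - 192)/14489 = 18308*(-1/19256) - 218*1/14489 = -4577/4814 - 218/14489 = -67365605/69750046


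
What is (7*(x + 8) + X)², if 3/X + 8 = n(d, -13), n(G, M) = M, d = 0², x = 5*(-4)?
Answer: 346921/49 ≈ 7080.0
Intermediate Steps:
x = -20
d = 0
X = -⅐ (X = 3/(-8 - 13) = 3/(-21) = 3*(-1/21) = -⅐ ≈ -0.14286)
(7*(x + 8) + X)² = (7*(-20 + 8) - ⅐)² = (7*(-12) - ⅐)² = (-84 - ⅐)² = (-589/7)² = 346921/49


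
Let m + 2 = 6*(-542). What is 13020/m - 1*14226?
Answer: -23152212/1627 ≈ -14230.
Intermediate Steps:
m = -3254 (m = -2 + 6*(-542) = -2 - 3252 = -3254)
13020/m - 1*14226 = 13020/(-3254) - 1*14226 = 13020*(-1/3254) - 14226 = -6510/1627 - 14226 = -23152212/1627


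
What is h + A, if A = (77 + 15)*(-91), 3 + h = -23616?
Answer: -31991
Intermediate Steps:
h = -23619 (h = -3 - 23616 = -23619)
A = -8372 (A = 92*(-91) = -8372)
h + A = -23619 - 8372 = -31991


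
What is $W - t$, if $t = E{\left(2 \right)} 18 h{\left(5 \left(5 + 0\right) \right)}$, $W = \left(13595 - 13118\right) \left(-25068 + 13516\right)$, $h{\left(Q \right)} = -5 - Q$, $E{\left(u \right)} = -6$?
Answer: $-5513544$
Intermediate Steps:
$W = -5510304$ ($W = 477 \left(-11552\right) = -5510304$)
$t = 3240$ ($t = \left(-6\right) 18 \left(-5 - 5 \left(5 + 0\right)\right) = - 108 \left(-5 - 5 \cdot 5\right) = - 108 \left(-5 - 25\right) = \left(-108\right) \left(-30\right) = 3240$)
$W - t = -5510304 - 3240 = -5513544$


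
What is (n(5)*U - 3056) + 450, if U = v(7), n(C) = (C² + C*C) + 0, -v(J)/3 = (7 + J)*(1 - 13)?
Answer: 22594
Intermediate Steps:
v(J) = 252 + 36*J (v(J) = -3*(7 + J)*(1 - 13) = -3*(7 + J)*(-12) = -3*(-84 - 12*J) = 252 + 36*J)
n(C) = 2*C² (n(C) = (C² + C²) + 0 = 2*C² + 0 = 2*C²)
U = 504 (U = 252 + 36*7 = 252 + 252 = 504)
(n(5)*U - 3056) + 450 = ((2*5²)*504 - 3056) + 450 = ((2*25)*504 - 3056) + 450 = (50*504 - 3056) + 450 = (25200 - 3056) + 450 = 22144 + 450 = 22594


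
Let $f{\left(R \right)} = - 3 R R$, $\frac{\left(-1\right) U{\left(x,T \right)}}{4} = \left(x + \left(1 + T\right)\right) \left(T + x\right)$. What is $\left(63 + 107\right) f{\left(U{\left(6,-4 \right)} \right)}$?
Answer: $-293760$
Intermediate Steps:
$U{\left(x,T \right)} = - 4 \left(T + x\right) \left(1 + T + x\right)$ ($U{\left(x,T \right)} = - 4 \left(x + \left(1 + T\right)\right) \left(T + x\right) = - 4 \left(1 + T + x\right) \left(T + x\right) = - 4 \left(T + x\right) \left(1 + T + x\right)$)
$f{\left(R \right)} = - 3 R^{2}$
$\left(63 + 107\right) f{\left(U{\left(6,-4 \right)} \right)} = \left(63 + 107\right) \left(- 3 \left(\left(-4\right) \left(-4\right) - 24 - 4 \left(-4\right)^{2} - 4 \cdot 6^{2} - \left(-32\right) 6\right)^{2}\right) = 170 \left(- 3 \left(16 - 24 - 64 - 144 + 192\right)^{2}\right) = 170 \left(- 3 \left(-24\right)^{2}\right) = 170 \left(\left(-3\right) 576\right) = 170 \left(-1728\right) = -293760$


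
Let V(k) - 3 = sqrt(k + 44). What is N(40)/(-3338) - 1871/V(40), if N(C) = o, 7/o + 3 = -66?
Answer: 430932637/5758050 - 3742*sqrt(21)/75 ≈ -153.80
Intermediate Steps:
o = -7/69 (o = 7/(-3 - 66) = 7/(-69) = 7*(-1/69) = -7/69 ≈ -0.10145)
N(C) = -7/69
V(k) = 3 + sqrt(44 + k) (V(k) = 3 + sqrt(k + 44) = 3 + sqrt(44 + k))
N(40)/(-3338) - 1871/V(40) = -7/69/(-3338) - 1871/(3 + sqrt(44 + 40)) = -7/69*(-1/3338) - 1871/(3 + sqrt(84)) = 7/230322 - 1871/(3 + 2*sqrt(21))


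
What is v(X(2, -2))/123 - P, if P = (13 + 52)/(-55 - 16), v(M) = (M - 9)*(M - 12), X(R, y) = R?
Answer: 12965/8733 ≈ 1.4846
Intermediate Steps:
v(M) = (-12 + M)*(-9 + M) (v(M) = (-9 + M)*(-12 + M) = (-12 + M)*(-9 + M))
P = -65/71 (P = 65/(-71) = 65*(-1/71) = -65/71 ≈ -0.91549)
v(X(2, -2))/123 - P = (108 + 2**2 - 21*2)/123 - 1*(-65/71) = (108 + 4 - 42)*(1/123) + 65/71 = 70*(1/123) + 65/71 = 70/123 + 65/71 = 12965/8733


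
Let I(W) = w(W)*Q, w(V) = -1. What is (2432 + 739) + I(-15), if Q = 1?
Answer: 3170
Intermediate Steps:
I(W) = -1 (I(W) = -1*1 = -1)
(2432 + 739) + I(-15) = (2432 + 739) - 1 = 3171 - 1 = 3170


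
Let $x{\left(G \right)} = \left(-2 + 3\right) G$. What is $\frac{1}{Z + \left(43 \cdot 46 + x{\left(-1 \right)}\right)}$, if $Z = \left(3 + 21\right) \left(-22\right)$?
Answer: $\frac{1}{1449} \approx 0.00069013$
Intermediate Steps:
$x{\left(G \right)} = G$ ($x{\left(G \right)} = 1 G = G$)
$Z = -528$ ($Z = 24 \left(-22\right) = -528$)
$\frac{1}{Z + \left(43 \cdot 46 + x{\left(-1 \right)}\right)} = \frac{1}{-528 + \left(43 \cdot 46 - 1\right)} = \frac{1}{-528 + \left(1978 - 1\right)} = \frac{1}{-528 + 1977} = \frac{1}{1449}$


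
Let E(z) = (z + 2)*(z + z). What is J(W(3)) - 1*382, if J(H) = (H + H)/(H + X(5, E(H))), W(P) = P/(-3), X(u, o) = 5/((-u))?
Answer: -381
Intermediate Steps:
E(z) = 2*z*(2 + z) (E(z) = (2 + z)*(2*z) = 2*z*(2 + z))
X(u, o) = -5/u (X(u, o) = 5*(-1/u) = -5/u)
W(P) = -P/3 (W(P) = P*(-1/3) = -P/3)
J(H) = 2*H/(-1 + H) (J(H) = (H + H)/(H - 5/5) = (2*H)/(H - 5*1/5) = (2*H)/(H - 1) = (2*H)/(-1 + H) = 2*H/(-1 + H))
J(W(3)) - 1*382 = 2*(-1/3*3)/(-1 - 1/3*3) - 1*382 = 2*(-1)/(-1 - 1) - 382 = 2*(-1)/(-2) - 382 = 2*(-1)*(-1/2) - 382 = 1 - 382 = -381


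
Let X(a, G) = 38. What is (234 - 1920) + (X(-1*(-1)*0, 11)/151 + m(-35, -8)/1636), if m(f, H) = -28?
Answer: -104111189/61759 ≈ -1685.8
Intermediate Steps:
(234 - 1920) + (X(-1*(-1)*0, 11)/151 + m(-35, -8)/1636) = (234 - 1920) + (38/151 - 28/1636) = -1686 + (38*(1/151) - 28*1/1636) = -1686 + (38/151 - 7/409) = -1686 + 14485/61759 = -104111189/61759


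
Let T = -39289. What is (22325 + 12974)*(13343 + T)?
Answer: -915867854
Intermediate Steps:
(22325 + 12974)*(13343 + T) = (22325 + 12974)*(13343 - 39289) = 35299*(-25946) = -915867854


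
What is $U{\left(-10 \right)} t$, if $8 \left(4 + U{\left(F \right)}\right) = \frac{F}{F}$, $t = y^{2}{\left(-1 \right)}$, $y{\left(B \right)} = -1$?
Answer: $- \frac{31}{8} \approx -3.875$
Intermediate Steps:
$t = 1$ ($t = \left(-1\right)^{2} = 1$)
$U{\left(F \right)} = - \frac{31}{8}$ ($U{\left(F \right)} = -4 + \frac{F \frac{1}{F}}{8} = -4 + \frac{1}{8} \cdot 1 = -4 + \frac{1}{8} = - \frac{31}{8}$)
$U{\left(-10 \right)} t = \left(- \frac{31}{8}\right) 1 = - \frac{31}{8}$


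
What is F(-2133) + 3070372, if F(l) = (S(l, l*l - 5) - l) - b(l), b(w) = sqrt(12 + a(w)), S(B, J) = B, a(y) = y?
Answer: 3070372 - I*sqrt(2121) ≈ 3.0704e+6 - 46.054*I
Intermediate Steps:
b(w) = sqrt(12 + w)
F(l) = -sqrt(12 + l) (F(l) = (l - l) - sqrt(12 + l) = 0 - sqrt(12 + l) = -sqrt(12 + l))
F(-2133) + 3070372 = -sqrt(12 - 2133) + 3070372 = -sqrt(-2121) + 3070372 = -I*sqrt(2121) + 3070372 = 3070372 - I*sqrt(2121)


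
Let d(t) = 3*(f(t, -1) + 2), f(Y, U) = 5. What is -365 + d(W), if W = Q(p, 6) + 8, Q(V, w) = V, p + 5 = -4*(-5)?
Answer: -344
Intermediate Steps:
p = 15 (p = -5 - 4*(-5) = -5 + 20 = 15)
W = 23 (W = 15 + 8 = 23)
d(t) = 21 (d(t) = 3*(5 + 2) = 3*7 = 21)
-365 + d(W) = -365 + 21 = -344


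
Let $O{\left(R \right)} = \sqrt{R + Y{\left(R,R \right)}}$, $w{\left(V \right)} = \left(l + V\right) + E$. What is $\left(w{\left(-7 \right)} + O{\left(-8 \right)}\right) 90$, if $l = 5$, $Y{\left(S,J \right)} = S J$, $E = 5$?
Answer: $270 + 180 \sqrt{14} \approx 943.5$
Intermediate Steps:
$Y{\left(S,J \right)} = J S$
$w{\left(V \right)} = 10 + V$ ($w{\left(V \right)} = \left(5 + V\right) + 5 = 10 + V$)
$O{\left(R \right)} = \sqrt{R + R^{2}}$ ($O{\left(R \right)} = \sqrt{R + R R} = \sqrt{R + R^{2}}$)
$\left(w{\left(-7 \right)} + O{\left(-8 \right)}\right) 90 = \left(\left(10 - 7\right) + \sqrt{- 8 \left(1 - 8\right)}\right) 90 = \left(3 + \sqrt{\left(-8\right) \left(-7\right)}\right) 90 = \left(3 + \sqrt{56}\right) 90 = \left(3 + 2 \sqrt{14}\right) 90 = 270 + 180 \sqrt{14}$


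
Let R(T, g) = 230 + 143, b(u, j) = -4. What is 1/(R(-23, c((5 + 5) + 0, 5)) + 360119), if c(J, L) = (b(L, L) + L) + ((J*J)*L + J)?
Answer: 1/360492 ≈ 2.7740e-6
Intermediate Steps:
c(J, L) = -4 + J + L + L*J² (c(J, L) = (-4 + L) + ((J*J)*L + J) = (-4 + L) + (J²*L + J) = (-4 + L) + (L*J² + J) = (-4 + L) + (J + L*J²) = -4 + J + L + L*J²)
R(T, g) = 373
1/(R(-23, c((5 + 5) + 0, 5)) + 360119) = 1/(373 + 360119) = 1/360492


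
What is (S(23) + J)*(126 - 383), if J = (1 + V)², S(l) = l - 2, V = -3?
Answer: -6425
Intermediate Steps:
S(l) = -2 + l
J = 4 (J = (1 - 3)² = (-2)² = 4)
(S(23) + J)*(126 - 383) = ((-2 + 23) + 4)*(126 - 383) = (21 + 4)*(-257) = 25*(-257) = -6425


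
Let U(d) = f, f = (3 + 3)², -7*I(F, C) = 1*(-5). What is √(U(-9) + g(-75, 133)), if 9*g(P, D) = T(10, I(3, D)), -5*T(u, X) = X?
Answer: √15869/21 ≈ 5.9987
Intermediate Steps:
I(F, C) = 5/7 (I(F, C) = -(-5)/7 = -⅐*(-5) = 5/7)
T(u, X) = -X/5
f = 36 (f = 6² = 36)
U(d) = 36
g(P, D) = -1/63 (g(P, D) = (-⅕*5/7)/9 = (⅑)*(-⅐) = -1/63)
√(U(-9) + g(-75, 133)) = √(36 - 1/63) = √(2267/63) = √15869/21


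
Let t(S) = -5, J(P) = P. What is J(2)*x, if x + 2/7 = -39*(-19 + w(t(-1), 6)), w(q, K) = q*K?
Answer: 26750/7 ≈ 3821.4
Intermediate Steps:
w(q, K) = K*q
x = 13375/7 (x = -2/7 - 39*(-19 + 6*(-5)) = -2/7 - 39*(-19 - 30) = -2/7 - 39*(-49) = -2/7 + 1911 = 13375/7 ≈ 1910.7)
J(2)*x = 2*(13375/7) = 26750/7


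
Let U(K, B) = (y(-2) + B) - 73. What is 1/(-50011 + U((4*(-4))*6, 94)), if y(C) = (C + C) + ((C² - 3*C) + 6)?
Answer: -1/49978 ≈ -2.0009e-5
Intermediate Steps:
y(C) = 6 + C² - C (y(C) = 2*C + (6 + C² - 3*C) = 6 + C² - C)
U(K, B) = -61 + B (U(K, B) = ((6 + (-2)² - 1*(-2)) + B) - 73 = ((6 + 4 + 2) + B) - 73 = (12 + B) - 73 = -61 + B)
1/(-50011 + U((4*(-4))*6, 94)) = 1/(-50011 + (-61 + 94)) = 1/(-50011 + 33) = 1/(-49978) = -1/49978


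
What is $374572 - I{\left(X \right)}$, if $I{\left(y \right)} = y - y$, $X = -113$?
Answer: $374572$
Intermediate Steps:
$I{\left(y \right)} = 0$
$374572 - I{\left(X \right)} = 374572 - 0 = 374572 + 0 = 374572$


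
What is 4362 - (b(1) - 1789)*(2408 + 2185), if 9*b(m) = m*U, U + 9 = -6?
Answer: 8228894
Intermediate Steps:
U = -15 (U = -9 - 6 = -15)
b(m) = -5*m/3 (b(m) = (m*(-15))/9 = (-15*m)/9 = -5*m/3)
4362 - (b(1) - 1789)*(2408 + 2185) = 4362 - (-5/3*1 - 1789)*(2408 + 2185) = 4362 - (-5/3 - 1789)*4593 = 4362 - (-5372)*4593/3 = 4362 - 1*(-8224532) = 4362 + 8224532 = 8228894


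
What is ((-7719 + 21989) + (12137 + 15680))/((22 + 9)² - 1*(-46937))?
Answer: 14029/15966 ≈ 0.87868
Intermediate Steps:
((-7719 + 21989) + (12137 + 15680))/((22 + 9)² - 1*(-46937)) = (14270 + 27817)/(31² + 46937) = 42087/(961 + 46937) = 42087/47898 = 42087*(1/47898) = 14029/15966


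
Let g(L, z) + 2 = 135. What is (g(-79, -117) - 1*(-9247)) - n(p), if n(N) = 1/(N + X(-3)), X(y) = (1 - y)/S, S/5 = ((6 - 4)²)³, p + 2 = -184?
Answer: 139565100/14879 ≈ 9380.0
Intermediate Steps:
p = -186 (p = -2 - 184 = -186)
g(L, z) = 133 (g(L, z) = -2 + 135 = 133)
S = 320 (S = 5*((6 - 4)²)³ = 5*(2²)³ = 5*4³ = 5*64 = 320)
X(y) = 1/320 - y/320 (X(y) = (1 - y)/320 = (1 - y)*(1/320) = 1/320 - y/320)
n(N) = 1/(1/80 + N) (n(N) = 1/(N + (1/320 - 1/320*(-3))) = 1/(N + (1/320 + 3/320)) = 1/(N + 1/80) = 1/(1/80 + N))
(g(-79, -117) - 1*(-9247)) - n(p) = (133 - 1*(-9247)) - 80/(1 + 80*(-186)) = (133 + 9247) - 80/(1 - 14880) = 9380 - 80/(-14879) = 9380 - 80*(-1)/14879 = 9380 - 1*(-80/14879) = 9380 + 80/14879 = 139565100/14879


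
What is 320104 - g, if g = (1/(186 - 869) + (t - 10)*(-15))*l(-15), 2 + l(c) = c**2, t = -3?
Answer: 188931000/683 ≈ 2.7662e+5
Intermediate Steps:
l(c) = -2 + c**2
g = 29700032/683 (g = (1/(186 - 869) + (-3 - 10)*(-15))*(-2 + (-15)**2) = (1/(-683) - 13*(-15))*(-2 + 225) = (-1/683 + 195)*223 = (133184/683)*223 = 29700032/683 ≈ 43485.)
320104 - g = 320104 - 1*29700032/683 = 320104 - 29700032/683 = 188931000/683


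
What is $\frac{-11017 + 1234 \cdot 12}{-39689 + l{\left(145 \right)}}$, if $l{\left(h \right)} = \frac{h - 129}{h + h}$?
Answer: $- \frac{549695}{5754897} \approx -0.095518$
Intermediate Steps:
$l{\left(h \right)} = \frac{-129 + h}{2 h}$
$\frac{-11017 + 1234 \cdot 12}{-39689 + l{\left(145 \right)}} = \frac{-11017 + 1234 \cdot 12}{-39689 + \frac{-129 + 145}{2 \cdot 145}} = \frac{-11017 + 14808}{-39689 + \frac{1}{2} \cdot \frac{1}{145} \cdot 16} = \frac{3791}{-39689 + \frac{8}{145}} = \frac{3791}{- \frac{5754897}{145}} = 3791 \left(- \frac{145}{5754897}\right) = - \frac{549695}{5754897}$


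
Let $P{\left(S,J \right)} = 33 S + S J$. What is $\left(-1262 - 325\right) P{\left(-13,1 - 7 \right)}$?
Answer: $557037$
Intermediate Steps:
$P{\left(S,J \right)} = 33 S + J S$
$\left(-1262 - 325\right) P{\left(-13,1 - 7 \right)} = \left(-1262 - 325\right) \left(- 13 \left(33 + \left(1 - 7\right)\right)\right) = - 1587 \left(- 13 \left(33 - 6\right)\right) = - 1587 \left(\left(-13\right) 27\right) = \left(-1587\right) \left(-351\right) = 557037$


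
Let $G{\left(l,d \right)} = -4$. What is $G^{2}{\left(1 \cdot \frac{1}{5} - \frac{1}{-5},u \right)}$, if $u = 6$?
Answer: $16$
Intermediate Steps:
$G^{2}{\left(1 \cdot \frac{1}{5} - \frac{1}{-5},u \right)} = \left(-4\right)^{2} = 16$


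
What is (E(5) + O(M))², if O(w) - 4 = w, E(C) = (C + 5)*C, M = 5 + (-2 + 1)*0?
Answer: 3481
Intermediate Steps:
M = 5 (M = 5 - 1*0 = 5 + 0 = 5)
E(C) = C*(5 + C) (E(C) = (5 + C)*C = C*(5 + C))
O(w) = 4 + w
(E(5) + O(M))² = (5*(5 + 5) + (4 + 5))² = (5*10 + 9)² = (50 + 9)² = 59² = 3481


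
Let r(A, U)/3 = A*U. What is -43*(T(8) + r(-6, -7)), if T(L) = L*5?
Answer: -7138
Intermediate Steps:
r(A, U) = 3*A*U (r(A, U) = 3*(A*U) = 3*A*U)
T(L) = 5*L
-43*(T(8) + r(-6, -7)) = -43*(5*8 + 3*(-6)*(-7)) = -43*(40 + 126) = -43*166 = -7138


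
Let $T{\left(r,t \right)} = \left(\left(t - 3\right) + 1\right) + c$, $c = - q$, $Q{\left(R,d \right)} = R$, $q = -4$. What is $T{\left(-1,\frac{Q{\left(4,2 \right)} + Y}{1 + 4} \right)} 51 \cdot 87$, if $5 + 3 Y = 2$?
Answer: $\frac{57681}{5} \approx 11536.0$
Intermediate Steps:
$Y = -1$ ($Y = - \frac{5}{3} + \frac{1}{3} \cdot 2 = - \frac{5}{3} + \frac{2}{3} = -1$)
$c = 4$ ($c = \left(-1\right) \left(-4\right) = 4$)
$T{\left(r,t \right)} = 2 + t$ ($T{\left(r,t \right)} = \left(\left(t - 3\right) + 1\right) + 4 = \left(\left(-3 + t\right) + 1\right) + 4 = \left(-2 + t\right) + 4 = 2 + t$)
$T{\left(-1,\frac{Q{\left(4,2 \right)} + Y}{1 + 4} \right)} 51 \cdot 87 = \left(2 + \frac{4 - 1}{1 + 4}\right) 51 \cdot 87 = \left(2 + \frac{3}{5}\right) 51 \cdot 87 = \frac{13}{5} \cdot 51 \cdot 87 = \frac{663}{5} \cdot 87 = \frac{57681}{5}$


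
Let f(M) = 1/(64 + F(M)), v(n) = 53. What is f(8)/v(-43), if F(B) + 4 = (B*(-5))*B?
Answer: -1/13780 ≈ -7.2569e-5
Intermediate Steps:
F(B) = -4 - 5*B² (F(B) = -4 + (B*(-5))*B = -4 + (-5*B)*B = -4 - 5*B²)
f(M) = 1/(60 - 5*M²) (f(M) = 1/(64 + (-4 - 5*M²)) = 1/(60 - 5*M²))
f(8)/v(-43) = -1/(-60 + 5*8²)/53 = -1/(-60 + 5*64)*(1/53) = -1/(-60 + 320)*(1/53) = -1/260*(1/53) = -1*1/260*(1/53) = -1/260*1/53 = -1/13780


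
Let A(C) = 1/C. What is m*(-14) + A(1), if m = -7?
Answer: 99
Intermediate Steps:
m*(-14) + A(1) = -7*(-14) + 1/1 = 98 + 1 = 99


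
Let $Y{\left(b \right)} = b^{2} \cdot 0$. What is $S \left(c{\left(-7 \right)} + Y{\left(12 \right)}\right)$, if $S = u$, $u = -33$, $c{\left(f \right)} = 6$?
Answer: $-198$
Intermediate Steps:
$S = -33$
$Y{\left(b \right)} = 0$
$S \left(c{\left(-7 \right)} + Y{\left(12 \right)}\right) = - 33 \left(6 + 0\right) = \left(-33\right) 6 = -198$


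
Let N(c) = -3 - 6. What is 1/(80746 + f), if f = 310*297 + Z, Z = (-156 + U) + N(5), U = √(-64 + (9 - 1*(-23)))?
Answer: 172651/29808367833 - 4*I*√2/29808367833 ≈ 5.792e-6 - 1.8977e-10*I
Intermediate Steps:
N(c) = -9
U = 4*I*√2 (U = √(-64 + (9 + 23)) = √(-64 + 32) = √(-32) = 4*I*√2 ≈ 5.6569*I)
Z = -165 + 4*I*√2 (Z = (-156 + 4*I*√2) - 9 = -165 + 4*I*√2 ≈ -165.0 + 5.6569*I)
f = 91905 + 4*I*√2 (f = 310*297 + (-165 + 4*I*√2) = 92070 + (-165 + 4*I*√2) = 91905 + 4*I*√2 ≈ 91905.0 + 5.6569*I)
1/(80746 + f) = 1/(80746 + (91905 + 4*I*√2)) = 1/(172651 + 4*I*√2)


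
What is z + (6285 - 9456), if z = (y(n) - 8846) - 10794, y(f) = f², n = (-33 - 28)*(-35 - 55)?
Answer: 30117289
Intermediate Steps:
n = 5490 (n = -61*(-90) = 5490)
z = 30120460 (z = (5490² - 8846) - 10794 = (30140100 - 8846) - 10794 = 30131254 - 10794 = 30120460)
z + (6285 - 9456) = 30120460 + (6285 - 9456) = 30120460 - 3171 = 30117289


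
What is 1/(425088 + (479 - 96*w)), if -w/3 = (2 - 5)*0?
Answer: 1/425567 ≈ 2.3498e-6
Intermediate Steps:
w = 0 (w = -3*(2 - 5)*0 = -(-9)*0 = -3*0 = 0)
1/(425088 + (479 - 96*w)) = 1/(425088 + (479 - 96*0)) = 1/(425088 + (479 + 0)) = 1/(425088 + 479) = 1/425567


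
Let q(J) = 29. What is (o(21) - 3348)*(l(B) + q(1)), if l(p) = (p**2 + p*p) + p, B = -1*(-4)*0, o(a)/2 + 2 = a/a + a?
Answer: -95932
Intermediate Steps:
o(a) = -2 + 2*a (o(a) = -4 + 2*(a/a + a) = -4 + 2*(1 + a) = -4 + (2 + 2*a) = -2 + 2*a)
B = 0 (B = 4*0 = 0)
l(p) = p + 2*p**2 (l(p) = (p**2 + p**2) + p = 2*p**2 + p = p + 2*p**2)
(o(21) - 3348)*(l(B) + q(1)) = ((-2 + 2*21) - 3348)*(0*(1 + 2*0) + 29) = ((-2 + 42) - 3348)*(0*(1 + 0) + 29) = (40 - 3348)*(0*1 + 29) = -3308*(0 + 29) = -3308*29 = -95932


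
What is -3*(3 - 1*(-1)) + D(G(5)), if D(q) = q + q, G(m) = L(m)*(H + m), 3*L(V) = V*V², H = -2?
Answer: 238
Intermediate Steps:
L(V) = V³/3 (L(V) = (V*V²)/3 = V³/3)
G(m) = m³*(-2 + m)/3 (G(m) = (m³/3)*(-2 + m) = m³*(-2 + m)/3)
D(q) = 2*q
-3*(3 - 1*(-1)) + D(G(5)) = -3*(3 - 1*(-1)) + 2*((⅓)*5³*(-2 + 5)) = -3*(3 + 1) + 2*((⅓)*125*3) = -3*4 + 2*125 = -12 + 250 = 238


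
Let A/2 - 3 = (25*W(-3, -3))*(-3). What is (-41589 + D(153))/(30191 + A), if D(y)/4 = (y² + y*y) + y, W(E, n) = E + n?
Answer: 146295/31097 ≈ 4.7045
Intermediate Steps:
D(y) = 4*y + 8*y² (D(y) = 4*((y² + y*y) + y) = 4*((y² + y²) + y) = 4*(2*y² + y) = 4*(y + 2*y²) = 4*y + 8*y²)
A = 906 (A = 6 + 2*((25*(-3 - 3))*(-3)) = 6 + 2*((25*(-6))*(-3)) = 6 + 2*(-150*(-3)) = 6 + 2*450 = 6 + 900 = 906)
(-41589 + D(153))/(30191 + A) = (-41589 + 4*153*(1 + 2*153))/(30191 + 906) = (-41589 + 4*153*(1 + 306))/31097 = (-41589 + 4*153*307)*(1/31097) = (-41589 + 187884)*(1/31097) = 146295*(1/31097) = 146295/31097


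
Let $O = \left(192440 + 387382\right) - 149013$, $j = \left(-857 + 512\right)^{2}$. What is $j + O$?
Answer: $549834$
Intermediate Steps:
$j = 119025$ ($j = \left(-345\right)^{2} = 119025$)
$O = 430809$ ($O = 579822 - 149013 = 430809$)
$j + O = 119025 + 430809 = 549834$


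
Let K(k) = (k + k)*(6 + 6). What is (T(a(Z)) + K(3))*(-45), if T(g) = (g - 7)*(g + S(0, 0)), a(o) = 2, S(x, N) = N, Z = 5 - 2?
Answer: -2790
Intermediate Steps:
Z = 3
T(g) = g*(-7 + g) (T(g) = (g - 7)*(g + 0) = (-7 + g)*g = g*(-7 + g))
K(k) = 24*k (K(k) = (2*k)*12 = 24*k)
(T(a(Z)) + K(3))*(-45) = (2*(-7 + 2) + 24*3)*(-45) = (2*(-5) + 72)*(-45) = (-10 + 72)*(-45) = 62*(-45) = -2790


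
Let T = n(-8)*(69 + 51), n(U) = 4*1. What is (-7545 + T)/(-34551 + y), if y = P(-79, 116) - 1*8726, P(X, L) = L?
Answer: 2355/14387 ≈ 0.16369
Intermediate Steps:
n(U) = 4
T = 480 (T = 4*(69 + 51) = 4*120 = 480)
y = -8610 (y = 116 - 1*8726 = 116 - 8726 = -8610)
(-7545 + T)/(-34551 + y) = (-7545 + 480)/(-34551 - 8610) = -7065/(-43161) = -7065*(-1/43161) = 2355/14387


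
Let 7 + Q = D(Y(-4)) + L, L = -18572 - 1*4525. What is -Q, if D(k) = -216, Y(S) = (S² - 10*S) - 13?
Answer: 23320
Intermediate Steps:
Y(S) = -13 + S² - 10*S
L = -23097 (L = -18572 - 4525 = -23097)
Q = -23320 (Q = -7 + (-216 - 23097) = -7 - 23313 = -23320)
-Q = -1*(-23320) = 23320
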